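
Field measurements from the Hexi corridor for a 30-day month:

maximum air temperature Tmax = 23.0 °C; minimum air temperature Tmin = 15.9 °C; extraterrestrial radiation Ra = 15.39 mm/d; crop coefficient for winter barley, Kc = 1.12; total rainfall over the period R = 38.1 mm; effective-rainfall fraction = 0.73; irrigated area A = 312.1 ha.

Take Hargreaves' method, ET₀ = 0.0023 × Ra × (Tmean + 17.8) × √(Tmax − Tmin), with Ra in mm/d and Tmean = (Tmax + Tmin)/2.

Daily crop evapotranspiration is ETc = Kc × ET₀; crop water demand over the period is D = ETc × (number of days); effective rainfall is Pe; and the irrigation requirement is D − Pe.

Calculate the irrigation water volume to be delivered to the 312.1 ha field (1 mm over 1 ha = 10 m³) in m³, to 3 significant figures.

Tmean = (23.0 + 15.9)/2 = 19.45 °C
ET₀ = 0.0023 × 15.39 × (19.45 + 17.8) × √7.1 = 0.0023 × 15.39 × 37.25 × 2.6646 = 3.5134 mm/d
ETc = Kc × ET₀ = 1.12 × 3.5134 = 3.9350 mm/d
Crop demand D = ETc × 30 d = 3.9350 × 30 = 118.050 mm
Pe = 0.73 × 38.1 = 27.813 mm
D − Pe = 118.050 − 27.813 = 90.237 mm
Volume = 90.237 mm × 312.1 ha × 10 = 281629.7 m³

282000 m³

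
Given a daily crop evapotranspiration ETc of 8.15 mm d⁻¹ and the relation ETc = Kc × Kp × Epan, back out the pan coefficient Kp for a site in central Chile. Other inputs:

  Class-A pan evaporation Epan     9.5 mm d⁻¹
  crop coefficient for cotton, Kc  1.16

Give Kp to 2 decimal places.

0.74

ETc = Kc × Kp × Epan  ⇒  Kp = ETc / (Kc × Epan)
Kp = 8.15 / (1.16 × 9.5) = 8.15 / 11.020 = 0.7396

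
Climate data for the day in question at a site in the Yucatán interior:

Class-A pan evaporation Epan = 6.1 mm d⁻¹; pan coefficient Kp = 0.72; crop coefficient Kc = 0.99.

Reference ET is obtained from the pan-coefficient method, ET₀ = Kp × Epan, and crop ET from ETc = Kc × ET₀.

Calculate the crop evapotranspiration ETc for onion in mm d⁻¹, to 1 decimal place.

ET₀ = 0.72 × 6.1 = 4.3920 mm/d
ETc = Kc × ET₀ = 0.99 × 4.3920 = 4.3481 mm/d

4.3 mm d⁻¹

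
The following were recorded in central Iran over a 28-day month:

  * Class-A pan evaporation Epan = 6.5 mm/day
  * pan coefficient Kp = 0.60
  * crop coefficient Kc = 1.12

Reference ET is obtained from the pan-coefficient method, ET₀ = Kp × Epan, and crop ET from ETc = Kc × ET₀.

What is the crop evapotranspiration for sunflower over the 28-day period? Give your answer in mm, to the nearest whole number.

122 mm

ET₀ = 0.60 × 6.5 = 3.9000 mm/d
ETc = Kc × ET₀ = 1.12 × 3.9000 = 4.3680 mm/d
Over 28 days: 4.3680 × 28 = 122.304 mm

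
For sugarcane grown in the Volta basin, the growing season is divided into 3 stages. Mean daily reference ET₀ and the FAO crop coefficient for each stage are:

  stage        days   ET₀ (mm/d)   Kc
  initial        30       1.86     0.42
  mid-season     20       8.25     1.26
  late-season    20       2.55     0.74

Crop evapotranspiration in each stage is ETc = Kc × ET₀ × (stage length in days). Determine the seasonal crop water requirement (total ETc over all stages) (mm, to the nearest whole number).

269 mm

initial: 0.42 × 1.86 × 30 = 23.44 mm
mid-season: 1.26 × 8.25 × 20 = 207.90 mm
late-season: 0.74 × 2.55 × 20 = 37.74 mm
Seasonal total = 269.08 mm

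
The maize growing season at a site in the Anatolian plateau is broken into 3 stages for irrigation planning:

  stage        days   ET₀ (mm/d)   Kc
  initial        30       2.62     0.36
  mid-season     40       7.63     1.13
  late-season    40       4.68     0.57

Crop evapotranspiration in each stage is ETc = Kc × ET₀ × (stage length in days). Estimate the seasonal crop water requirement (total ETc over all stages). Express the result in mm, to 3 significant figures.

initial: 0.36 × 2.62 × 30 = 28.30 mm
mid-season: 1.13 × 7.63 × 40 = 344.88 mm
late-season: 0.57 × 4.68 × 40 = 106.70 mm
Seasonal total = 479.88 mm

480 mm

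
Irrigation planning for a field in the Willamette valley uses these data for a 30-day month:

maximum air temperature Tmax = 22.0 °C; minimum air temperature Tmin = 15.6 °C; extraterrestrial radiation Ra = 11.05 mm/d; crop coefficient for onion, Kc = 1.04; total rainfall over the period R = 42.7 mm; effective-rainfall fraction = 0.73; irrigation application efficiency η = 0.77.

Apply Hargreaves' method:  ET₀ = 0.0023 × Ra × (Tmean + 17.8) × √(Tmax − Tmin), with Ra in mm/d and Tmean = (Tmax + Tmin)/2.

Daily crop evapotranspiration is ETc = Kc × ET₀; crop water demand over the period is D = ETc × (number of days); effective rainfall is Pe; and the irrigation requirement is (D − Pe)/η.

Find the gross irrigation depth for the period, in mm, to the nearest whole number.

55 mm

Tmean = (22.0 + 15.6)/2 = 18.80 °C
ET₀ = 0.0023 × 11.05 × (18.80 + 17.8) × √6.4 = 0.0023 × 11.05 × 36.60 × 2.5298 = 2.3532 mm/d
ETc = Kc × ET₀ = 1.04 × 2.3532 = 2.4473 mm/d
Crop demand D = ETc × 30 d = 2.4473 × 30 = 73.419 mm
Pe = 0.73 × 42.7 = 31.171 mm
D − Pe = 73.419 − 31.171 = 42.248 mm
Gross irrigation = 42.248 / 0.77 = 54.868 mm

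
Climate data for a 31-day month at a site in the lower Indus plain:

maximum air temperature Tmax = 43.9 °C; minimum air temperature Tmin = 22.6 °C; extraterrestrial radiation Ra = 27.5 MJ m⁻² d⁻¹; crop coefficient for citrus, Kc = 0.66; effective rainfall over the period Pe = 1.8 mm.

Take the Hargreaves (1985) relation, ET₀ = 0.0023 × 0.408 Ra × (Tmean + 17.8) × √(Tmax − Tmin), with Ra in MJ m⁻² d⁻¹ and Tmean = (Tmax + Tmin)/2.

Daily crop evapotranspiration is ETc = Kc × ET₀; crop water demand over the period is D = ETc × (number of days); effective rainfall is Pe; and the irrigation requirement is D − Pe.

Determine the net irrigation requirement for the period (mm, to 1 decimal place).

Tmean = (43.9 + 22.6)/2 = 33.25 °C
0.408 Ra = 0.408 × 27.5 = 11.2200 mm/d equivalent
ET₀ = 0.0023 × 11.2200 × (33.25 + 17.8) × √21.3 = 0.0023 × 11.2200 × 51.05 × 4.6152 = 6.0800 mm/d
ETc = Kc × ET₀ = 0.66 × 6.0800 = 4.0128 mm/d
Crop demand D = ETc × 31 d = 4.0128 × 31 = 124.397 mm
D − Pe = 124.397 − 1.8 = 122.597 mm

122.6 mm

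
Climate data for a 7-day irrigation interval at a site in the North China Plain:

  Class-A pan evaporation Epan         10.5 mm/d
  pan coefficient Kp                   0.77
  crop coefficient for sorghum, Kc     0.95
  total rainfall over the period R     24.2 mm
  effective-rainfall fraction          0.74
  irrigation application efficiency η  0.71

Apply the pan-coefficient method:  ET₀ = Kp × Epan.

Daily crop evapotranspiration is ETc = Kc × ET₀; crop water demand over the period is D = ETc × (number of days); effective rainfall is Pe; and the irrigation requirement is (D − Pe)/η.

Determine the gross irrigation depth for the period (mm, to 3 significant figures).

50.5 mm

ET₀ = 0.77 × 10.5 = 8.0850 mm/d
ETc = Kc × ET₀ = 0.95 × 8.0850 = 7.6808 mm/d
Crop demand D = ETc × 7 d = 7.6808 × 7 = 53.766 mm
Pe = 0.74 × 24.2 = 17.908 mm
D − Pe = 53.766 − 17.908 = 35.858 mm
Gross irrigation = 35.858 / 0.71 = 50.504 mm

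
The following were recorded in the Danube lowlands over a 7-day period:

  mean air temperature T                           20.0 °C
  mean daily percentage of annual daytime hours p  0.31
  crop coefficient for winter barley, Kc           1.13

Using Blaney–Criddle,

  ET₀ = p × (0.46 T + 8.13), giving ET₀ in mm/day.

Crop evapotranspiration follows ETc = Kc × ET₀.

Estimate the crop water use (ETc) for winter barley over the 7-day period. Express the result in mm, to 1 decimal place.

ET₀ = 0.31 × (0.46 × 20.0 + 8.13) = 0.31 × 17.330 = 5.3723 mm/d
ETc = Kc × ET₀ = 1.13 × 5.3723 = 6.0707 mm/d
Over 7 days: 6.0707 × 7 = 42.495 mm

42.5 mm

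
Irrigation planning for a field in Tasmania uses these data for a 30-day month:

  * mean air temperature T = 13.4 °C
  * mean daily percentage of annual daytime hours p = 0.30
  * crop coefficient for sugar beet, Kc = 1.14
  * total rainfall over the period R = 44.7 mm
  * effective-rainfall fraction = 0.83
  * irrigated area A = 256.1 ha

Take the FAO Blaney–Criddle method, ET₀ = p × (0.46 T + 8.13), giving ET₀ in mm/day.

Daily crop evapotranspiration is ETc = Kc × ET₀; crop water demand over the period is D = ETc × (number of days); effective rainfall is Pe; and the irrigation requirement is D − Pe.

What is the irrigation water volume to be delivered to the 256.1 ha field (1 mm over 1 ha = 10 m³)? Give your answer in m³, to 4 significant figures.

280600 m³

ET₀ = 0.30 × (0.46 × 13.4 + 8.13) = 0.30 × 14.294 = 4.2882 mm/d
ETc = Kc × ET₀ = 1.14 × 4.2882 = 4.8885 mm/d
Crop demand D = ETc × 30 d = 4.8885 × 30 = 146.655 mm
Pe = 0.83 × 44.7 = 37.101 mm
D − Pe = 146.655 − 37.101 = 109.554 mm
Volume = 109.554 mm × 256.1 ha × 10 = 280567.8 m³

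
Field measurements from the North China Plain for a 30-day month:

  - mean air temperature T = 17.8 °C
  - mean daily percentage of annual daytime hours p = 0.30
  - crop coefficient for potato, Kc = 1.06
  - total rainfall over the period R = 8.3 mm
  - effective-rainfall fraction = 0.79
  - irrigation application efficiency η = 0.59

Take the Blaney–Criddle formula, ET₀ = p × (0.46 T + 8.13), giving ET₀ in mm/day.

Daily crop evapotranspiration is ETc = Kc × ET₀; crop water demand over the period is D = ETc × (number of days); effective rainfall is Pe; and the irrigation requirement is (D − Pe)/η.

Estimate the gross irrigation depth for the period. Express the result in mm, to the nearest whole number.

ET₀ = 0.30 × (0.46 × 17.8 + 8.13) = 0.30 × 16.318 = 4.8954 mm/d
ETc = Kc × ET₀ = 1.06 × 4.8954 = 5.1891 mm/d
Crop demand D = ETc × 30 d = 5.1891 × 30 = 155.673 mm
Pe = 0.79 × 8.3 = 6.557 mm
D − Pe = 155.673 − 6.557 = 149.116 mm
Gross irrigation = 149.116 / 0.59 = 252.739 mm

253 mm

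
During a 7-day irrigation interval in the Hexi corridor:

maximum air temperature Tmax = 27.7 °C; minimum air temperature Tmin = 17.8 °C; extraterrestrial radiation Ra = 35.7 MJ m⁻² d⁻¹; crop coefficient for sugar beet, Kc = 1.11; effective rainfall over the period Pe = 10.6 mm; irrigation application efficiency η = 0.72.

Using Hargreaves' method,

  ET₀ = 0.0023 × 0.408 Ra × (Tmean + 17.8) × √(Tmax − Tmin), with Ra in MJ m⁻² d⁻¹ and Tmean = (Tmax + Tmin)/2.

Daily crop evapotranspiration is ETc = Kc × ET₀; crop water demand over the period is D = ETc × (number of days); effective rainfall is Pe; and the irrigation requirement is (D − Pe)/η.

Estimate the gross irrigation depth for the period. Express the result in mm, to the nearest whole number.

31 mm

Tmean = (27.7 + 17.8)/2 = 22.75 °C
0.408 Ra = 0.408 × 35.7 = 14.5656 mm/d equivalent
ET₀ = 0.0023 × 14.5656 × (22.75 + 17.8) × √9.9 = 0.0023 × 14.5656 × 40.55 × 3.1464 = 4.2743 mm/d
ETc = Kc × ET₀ = 1.11 × 4.2743 = 4.7445 mm/d
Crop demand D = ETc × 7 d = 4.7445 × 7 = 33.212 mm
D − Pe = 33.212 − 10.6 = 22.612 mm
Gross irrigation = 22.612 / 0.72 = 31.406 mm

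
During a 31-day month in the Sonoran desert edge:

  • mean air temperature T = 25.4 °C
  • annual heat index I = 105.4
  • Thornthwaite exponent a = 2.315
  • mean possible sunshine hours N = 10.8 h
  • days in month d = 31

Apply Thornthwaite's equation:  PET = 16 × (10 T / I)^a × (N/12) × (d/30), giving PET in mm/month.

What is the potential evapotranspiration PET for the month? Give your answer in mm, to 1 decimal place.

10T/I = 10 × 25.4 / 105.4 = 2.4099
(10T/I)^a = 2.4099^2.315 = 7.6617
Uncorrected PET = 16 × 7.6617 = 122.587 mm
Correction = (N/12)(d/30) = (10.8/12)(31/30) = 0.9300
PET = 122.587 × 0.9300 = 114.006 mm/month

114.0 mm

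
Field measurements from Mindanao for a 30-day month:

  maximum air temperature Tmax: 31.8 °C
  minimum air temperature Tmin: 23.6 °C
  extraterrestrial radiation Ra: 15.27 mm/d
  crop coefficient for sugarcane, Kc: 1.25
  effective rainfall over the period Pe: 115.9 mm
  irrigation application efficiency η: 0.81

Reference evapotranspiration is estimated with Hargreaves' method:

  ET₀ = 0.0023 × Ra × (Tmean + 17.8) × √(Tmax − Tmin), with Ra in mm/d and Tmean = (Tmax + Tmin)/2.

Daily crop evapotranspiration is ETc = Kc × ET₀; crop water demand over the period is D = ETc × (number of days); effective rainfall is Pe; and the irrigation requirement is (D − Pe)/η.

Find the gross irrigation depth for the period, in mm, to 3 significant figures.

Tmean = (31.8 + 23.6)/2 = 27.70 °C
ET₀ = 0.0023 × 15.27 × (27.70 + 17.8) × √8.2 = 0.0023 × 15.27 × 45.50 × 2.8636 = 4.5760 mm/d
ETc = Kc × ET₀ = 1.25 × 4.5760 = 5.7200 mm/d
Crop demand D = ETc × 30 d = 5.7200 × 30 = 171.600 mm
D − Pe = 171.600 − 115.9 = 55.700 mm
Gross irrigation = 55.700 / 0.81 = 68.765 mm

68.8 mm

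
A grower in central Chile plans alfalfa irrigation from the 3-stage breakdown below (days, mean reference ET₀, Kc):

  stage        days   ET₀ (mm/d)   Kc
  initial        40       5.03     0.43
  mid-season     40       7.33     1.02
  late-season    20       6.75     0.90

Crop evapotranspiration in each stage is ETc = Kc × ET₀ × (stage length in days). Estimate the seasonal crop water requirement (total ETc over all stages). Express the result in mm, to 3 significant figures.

507 mm

initial: 0.43 × 5.03 × 40 = 86.52 mm
mid-season: 1.02 × 7.33 × 40 = 299.06 mm
late-season: 0.90 × 6.75 × 20 = 121.50 mm
Seasonal total = 507.08 mm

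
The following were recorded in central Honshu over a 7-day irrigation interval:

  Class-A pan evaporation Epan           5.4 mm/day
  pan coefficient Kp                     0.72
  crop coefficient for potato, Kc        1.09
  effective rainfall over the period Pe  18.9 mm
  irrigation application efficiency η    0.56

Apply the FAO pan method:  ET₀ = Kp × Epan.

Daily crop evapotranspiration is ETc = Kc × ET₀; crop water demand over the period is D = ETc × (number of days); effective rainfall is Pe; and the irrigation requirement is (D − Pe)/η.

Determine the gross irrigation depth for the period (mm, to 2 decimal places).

19.22 mm

ET₀ = 0.72 × 5.4 = 3.8880 mm/d
ETc = Kc × ET₀ = 1.09 × 3.8880 = 4.2379 mm/d
Crop demand D = ETc × 7 d = 4.2379 × 7 = 29.665 mm
D − Pe = 29.665 − 18.9 = 10.765 mm
Gross irrigation = 10.765 / 0.56 = 19.223 mm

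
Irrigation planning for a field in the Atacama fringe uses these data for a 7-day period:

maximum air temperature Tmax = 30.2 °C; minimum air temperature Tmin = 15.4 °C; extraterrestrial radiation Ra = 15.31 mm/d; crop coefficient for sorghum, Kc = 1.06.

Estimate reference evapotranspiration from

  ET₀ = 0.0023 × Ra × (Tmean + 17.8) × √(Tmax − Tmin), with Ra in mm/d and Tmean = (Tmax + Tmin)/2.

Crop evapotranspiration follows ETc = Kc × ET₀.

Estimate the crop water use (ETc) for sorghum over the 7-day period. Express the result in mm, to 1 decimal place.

40.8 mm

Tmean = (30.2 + 15.4)/2 = 22.80 °C
ET₀ = 0.0023 × 15.31 × (22.80 + 17.8) × √14.8 = 0.0023 × 15.31 × 40.60 × 3.8471 = 5.5000 mm/d
ETc = Kc × ET₀ = 1.06 × 5.5000 = 5.8300 mm/d
Over 7 days: 5.8300 × 7 = 40.810 mm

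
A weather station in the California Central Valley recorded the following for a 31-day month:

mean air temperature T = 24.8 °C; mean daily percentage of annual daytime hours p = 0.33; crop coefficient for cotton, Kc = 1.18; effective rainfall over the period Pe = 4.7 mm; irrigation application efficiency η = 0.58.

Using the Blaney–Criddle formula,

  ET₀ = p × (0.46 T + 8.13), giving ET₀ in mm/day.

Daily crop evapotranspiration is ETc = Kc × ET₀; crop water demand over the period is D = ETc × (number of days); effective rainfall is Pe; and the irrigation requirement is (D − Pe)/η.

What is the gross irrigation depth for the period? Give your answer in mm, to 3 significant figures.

ET₀ = 0.33 × (0.46 × 24.8 + 8.13) = 0.33 × 19.538 = 6.4475 mm/d
ETc = Kc × ET₀ = 1.18 × 6.4475 = 7.6081 mm/d
Crop demand D = ETc × 31 d = 7.6081 × 31 = 235.851 mm
D − Pe = 235.851 − 4.7 = 231.151 mm
Gross irrigation = 231.151 / 0.58 = 398.536 mm

399 mm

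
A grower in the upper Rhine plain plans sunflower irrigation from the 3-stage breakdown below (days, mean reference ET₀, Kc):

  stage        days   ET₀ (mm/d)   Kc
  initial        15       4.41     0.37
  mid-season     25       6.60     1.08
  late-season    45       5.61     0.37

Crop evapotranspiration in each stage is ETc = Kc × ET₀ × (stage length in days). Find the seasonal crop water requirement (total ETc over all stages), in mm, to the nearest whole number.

296 mm

initial: 0.37 × 4.41 × 15 = 24.48 mm
mid-season: 1.08 × 6.60 × 25 = 178.20 mm
late-season: 0.37 × 5.61 × 45 = 93.41 mm
Seasonal total = 296.09 mm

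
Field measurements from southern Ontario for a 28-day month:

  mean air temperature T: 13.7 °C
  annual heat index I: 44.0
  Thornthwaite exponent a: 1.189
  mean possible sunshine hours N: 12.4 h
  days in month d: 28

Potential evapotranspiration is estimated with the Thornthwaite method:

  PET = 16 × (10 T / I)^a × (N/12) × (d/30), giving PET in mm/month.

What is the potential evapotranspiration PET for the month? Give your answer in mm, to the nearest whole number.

10T/I = 10 × 13.7 / 44.0 = 3.1136
(10T/I)^a = 3.1136^1.189 = 3.8591
Uncorrected PET = 16 × 3.8591 = 61.746 mm
Correction = (N/12)(d/30) = (12.4/12)(28/30) = 0.9644
PET = 61.746 × 0.9644 = 59.548 mm/month

60 mm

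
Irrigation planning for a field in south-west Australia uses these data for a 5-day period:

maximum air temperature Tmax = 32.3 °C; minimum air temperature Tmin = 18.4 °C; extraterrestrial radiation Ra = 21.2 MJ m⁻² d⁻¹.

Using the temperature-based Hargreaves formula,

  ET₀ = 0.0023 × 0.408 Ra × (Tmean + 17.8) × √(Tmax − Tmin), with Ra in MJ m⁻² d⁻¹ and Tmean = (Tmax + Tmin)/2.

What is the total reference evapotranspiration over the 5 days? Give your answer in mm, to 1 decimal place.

Tmean = (32.3 + 18.4)/2 = 25.35 °C
0.408 Ra = 0.408 × 21.2 = 8.6496 mm/d equivalent
ET₀ = 0.0023 × 8.6496 × (25.35 + 17.8) × √13.9 = 0.0023 × 8.6496 × 43.15 × 3.7283 = 3.2005 mm/d
Over 5 days: 3.2005 × 5 = 16.003 mm

16.0 mm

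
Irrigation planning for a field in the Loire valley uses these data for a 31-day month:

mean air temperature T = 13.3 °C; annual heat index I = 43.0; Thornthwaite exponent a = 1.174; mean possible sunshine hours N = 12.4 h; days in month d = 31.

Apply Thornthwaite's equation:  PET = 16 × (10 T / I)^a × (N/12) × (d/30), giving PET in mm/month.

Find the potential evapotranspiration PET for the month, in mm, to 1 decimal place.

64.3 mm

10T/I = 10 × 13.3 / 43.0 = 3.0930
(10T/I)^a = 3.0930^1.174 = 3.7645
Uncorrected PET = 16 × 3.7645 = 60.232 mm
Correction = (N/12)(d/30) = (12.4/12)(31/30) = 1.0678
PET = 60.232 × 1.0678 = 64.316 mm/month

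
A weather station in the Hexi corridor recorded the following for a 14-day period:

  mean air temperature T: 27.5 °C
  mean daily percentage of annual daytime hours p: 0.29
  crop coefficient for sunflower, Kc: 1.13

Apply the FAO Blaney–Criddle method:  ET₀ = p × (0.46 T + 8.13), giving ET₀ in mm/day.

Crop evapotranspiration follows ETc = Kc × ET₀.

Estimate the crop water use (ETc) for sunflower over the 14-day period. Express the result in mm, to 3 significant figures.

ET₀ = 0.29 × (0.46 × 27.5 + 8.13) = 0.29 × 20.780 = 6.0262 mm/d
ETc = Kc × ET₀ = 1.13 × 6.0262 = 6.8096 mm/d
Over 14 days: 6.8096 × 14 = 95.334 mm

95.3 mm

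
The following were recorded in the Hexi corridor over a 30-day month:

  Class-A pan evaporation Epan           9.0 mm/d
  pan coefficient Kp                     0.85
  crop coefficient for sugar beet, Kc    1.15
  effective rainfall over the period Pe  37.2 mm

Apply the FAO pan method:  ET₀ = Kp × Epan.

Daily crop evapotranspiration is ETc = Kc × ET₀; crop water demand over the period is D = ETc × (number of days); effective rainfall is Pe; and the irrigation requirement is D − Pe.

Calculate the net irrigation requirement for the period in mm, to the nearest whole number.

227 mm

ET₀ = 0.85 × 9.0 = 7.6500 mm/d
ETc = Kc × ET₀ = 1.15 × 7.6500 = 8.7975 mm/d
Crop demand D = ETc × 30 d = 8.7975 × 30 = 263.925 mm
D − Pe = 263.925 − 37.2 = 226.725 mm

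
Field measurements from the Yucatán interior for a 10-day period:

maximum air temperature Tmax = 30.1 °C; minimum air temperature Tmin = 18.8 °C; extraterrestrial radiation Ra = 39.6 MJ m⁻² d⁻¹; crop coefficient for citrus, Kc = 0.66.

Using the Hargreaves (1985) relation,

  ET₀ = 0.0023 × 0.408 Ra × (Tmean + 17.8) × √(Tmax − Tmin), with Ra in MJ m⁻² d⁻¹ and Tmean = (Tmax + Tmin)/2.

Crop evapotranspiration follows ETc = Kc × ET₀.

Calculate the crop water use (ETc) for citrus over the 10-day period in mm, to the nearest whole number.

35 mm

Tmean = (30.1 + 18.8)/2 = 24.45 °C
0.408 Ra = 0.408 × 39.6 = 16.1568 mm/d equivalent
ET₀ = 0.0023 × 16.1568 × (24.45 + 17.8) × √11.3 = 0.0023 × 16.1568 × 42.25 × 3.3615 = 5.2777 mm/d
ETc = Kc × ET₀ = 0.66 × 5.2777 = 3.4833 mm/d
Over 10 days: 3.4833 × 10 = 34.833 mm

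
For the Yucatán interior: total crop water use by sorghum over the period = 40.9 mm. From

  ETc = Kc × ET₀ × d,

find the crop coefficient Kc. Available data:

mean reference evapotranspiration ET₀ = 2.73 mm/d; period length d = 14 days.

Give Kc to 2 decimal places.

ETc = Kc × ET₀ × d  ⇒  Kc = ETc / (ET₀ × d)
Kc = 40.9 / (2.73 × 14) = 40.9 / 38.22 = 1.0701

1.07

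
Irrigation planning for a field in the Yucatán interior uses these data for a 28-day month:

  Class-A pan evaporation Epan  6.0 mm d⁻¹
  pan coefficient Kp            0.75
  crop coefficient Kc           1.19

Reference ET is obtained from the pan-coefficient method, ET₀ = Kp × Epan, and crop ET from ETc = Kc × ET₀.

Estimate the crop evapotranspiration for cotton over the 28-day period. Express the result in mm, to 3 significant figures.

150 mm

ET₀ = 0.75 × 6.0 = 4.5000 mm/d
ETc = Kc × ET₀ = 1.19 × 4.5000 = 5.3550 mm/d
Over 28 days: 5.3550 × 28 = 149.940 mm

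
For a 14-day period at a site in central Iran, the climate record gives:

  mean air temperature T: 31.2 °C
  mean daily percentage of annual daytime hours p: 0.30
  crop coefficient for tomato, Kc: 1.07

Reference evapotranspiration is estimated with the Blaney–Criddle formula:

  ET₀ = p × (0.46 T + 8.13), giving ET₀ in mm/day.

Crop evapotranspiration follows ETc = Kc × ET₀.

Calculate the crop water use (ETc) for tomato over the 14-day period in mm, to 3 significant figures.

ET₀ = 0.30 × (0.46 × 31.2 + 8.13) = 0.30 × 22.482 = 6.7446 mm/d
ETc = Kc × ET₀ = 1.07 × 6.7446 = 7.2167 mm/d
Over 14 days: 7.2167 × 14 = 101.034 mm

101 mm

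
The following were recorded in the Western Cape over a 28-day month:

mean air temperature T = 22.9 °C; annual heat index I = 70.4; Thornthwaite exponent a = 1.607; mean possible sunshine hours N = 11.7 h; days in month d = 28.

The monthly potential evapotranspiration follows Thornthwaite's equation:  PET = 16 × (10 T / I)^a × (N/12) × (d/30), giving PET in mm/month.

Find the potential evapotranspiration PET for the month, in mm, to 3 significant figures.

10T/I = 10 × 22.9 / 70.4 = 3.2528
(10T/I)^a = 3.2528^1.607 = 6.6558
Uncorrected PET = 16 × 6.6558 = 106.493 mm
Correction = (N/12)(d/30) = (11.7/12)(28/30) = 0.9100
PET = 106.493 × 0.9100 = 96.909 mm/month

96.9 mm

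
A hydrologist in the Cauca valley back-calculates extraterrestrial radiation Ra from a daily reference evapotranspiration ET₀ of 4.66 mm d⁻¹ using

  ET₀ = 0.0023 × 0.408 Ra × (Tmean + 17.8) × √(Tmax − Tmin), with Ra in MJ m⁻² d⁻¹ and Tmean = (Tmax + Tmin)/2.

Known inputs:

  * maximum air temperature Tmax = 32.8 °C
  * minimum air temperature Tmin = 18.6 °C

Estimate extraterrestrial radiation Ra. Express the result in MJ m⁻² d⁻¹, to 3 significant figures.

Tmean = (32.8+18.6)/2 = 25.70 °C; ΔT = 14.2
Ra = ET₀ / [0.0023 × 0.408 × (Tmean+17.8) × √ΔT]
   = 4.66 / (0.0023 × 0.408 × 43.50 × 3.7683) = 30.294 MJ m⁻² d⁻¹

30.3 MJ m⁻² d⁻¹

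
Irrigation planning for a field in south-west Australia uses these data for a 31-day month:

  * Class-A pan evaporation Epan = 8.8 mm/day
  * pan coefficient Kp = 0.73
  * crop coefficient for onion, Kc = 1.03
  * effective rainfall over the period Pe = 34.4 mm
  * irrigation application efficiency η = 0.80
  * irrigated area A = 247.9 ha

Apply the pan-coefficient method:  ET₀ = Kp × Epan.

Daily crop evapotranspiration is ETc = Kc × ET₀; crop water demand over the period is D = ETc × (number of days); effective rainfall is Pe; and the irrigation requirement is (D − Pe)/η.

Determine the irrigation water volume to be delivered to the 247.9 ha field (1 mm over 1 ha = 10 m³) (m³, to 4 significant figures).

529000 m³

ET₀ = 0.73 × 8.8 = 6.4240 mm/d
ETc = Kc × ET₀ = 1.03 × 6.4240 = 6.6167 mm/d
Crop demand D = ETc × 31 d = 6.6167 × 31 = 205.118 mm
D − Pe = 205.118 − 34.4 = 170.718 mm
Gross irrigation = 170.718 / 0.80 = 213.398 mm
Volume = 213.398 mm × 247.9 ha × 10 = 529013.6 m³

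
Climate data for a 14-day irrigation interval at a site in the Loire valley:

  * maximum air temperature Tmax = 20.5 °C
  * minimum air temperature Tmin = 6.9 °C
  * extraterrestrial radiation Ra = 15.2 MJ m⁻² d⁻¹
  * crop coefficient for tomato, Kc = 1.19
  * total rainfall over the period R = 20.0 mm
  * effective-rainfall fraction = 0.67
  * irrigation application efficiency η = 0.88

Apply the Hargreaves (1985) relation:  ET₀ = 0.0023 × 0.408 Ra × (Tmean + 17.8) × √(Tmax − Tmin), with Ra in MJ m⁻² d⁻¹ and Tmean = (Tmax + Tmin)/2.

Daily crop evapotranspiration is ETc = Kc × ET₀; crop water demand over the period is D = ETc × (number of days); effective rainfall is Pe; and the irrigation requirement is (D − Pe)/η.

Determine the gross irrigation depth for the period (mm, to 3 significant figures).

Tmean = (20.5 + 6.9)/2 = 13.70 °C
0.408 Ra = 0.408 × 15.2 = 6.2016 mm/d equivalent
ET₀ = 0.0023 × 6.2016 × (13.70 + 17.8) × √13.6 = 0.0023 × 6.2016 × 31.50 × 3.6878 = 1.6570 mm/d
ETc = Kc × ET₀ = 1.19 × 1.6570 = 1.9718 mm/d
Crop demand D = ETc × 14 d = 1.9718 × 14 = 27.605 mm
Pe = 0.67 × 20.0 = 13.400 mm
D − Pe = 27.605 − 13.400 = 14.205 mm
Gross irrigation = 14.205 / 0.88 = 16.142 mm

16.1 mm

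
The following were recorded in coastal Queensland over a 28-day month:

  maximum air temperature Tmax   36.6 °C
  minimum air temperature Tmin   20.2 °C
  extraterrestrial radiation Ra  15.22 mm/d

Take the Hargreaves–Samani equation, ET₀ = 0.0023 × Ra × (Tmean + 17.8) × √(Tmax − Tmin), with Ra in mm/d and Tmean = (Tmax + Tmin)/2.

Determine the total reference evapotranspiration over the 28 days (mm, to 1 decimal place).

Tmean = (36.6 + 20.2)/2 = 28.40 °C
ET₀ = 0.0023 × 15.22 × (28.40 + 17.8) × √16.4 = 0.0023 × 15.22 × 46.20 × 4.0497 = 6.5495 mm/d
Over 28 days: 6.5495 × 28 = 183.386 mm

183.4 mm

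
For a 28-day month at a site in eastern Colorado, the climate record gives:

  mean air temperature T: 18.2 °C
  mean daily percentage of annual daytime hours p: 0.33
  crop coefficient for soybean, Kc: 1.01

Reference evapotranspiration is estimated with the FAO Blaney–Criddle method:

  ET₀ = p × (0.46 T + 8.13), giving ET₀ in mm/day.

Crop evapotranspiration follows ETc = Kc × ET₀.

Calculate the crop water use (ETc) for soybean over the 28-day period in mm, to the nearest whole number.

154 mm

ET₀ = 0.33 × (0.46 × 18.2 + 8.13) = 0.33 × 16.502 = 5.4457 mm/d
ETc = Kc × ET₀ = 1.01 × 5.4457 = 5.5002 mm/d
Over 28 days: 5.5002 × 28 = 154.006 mm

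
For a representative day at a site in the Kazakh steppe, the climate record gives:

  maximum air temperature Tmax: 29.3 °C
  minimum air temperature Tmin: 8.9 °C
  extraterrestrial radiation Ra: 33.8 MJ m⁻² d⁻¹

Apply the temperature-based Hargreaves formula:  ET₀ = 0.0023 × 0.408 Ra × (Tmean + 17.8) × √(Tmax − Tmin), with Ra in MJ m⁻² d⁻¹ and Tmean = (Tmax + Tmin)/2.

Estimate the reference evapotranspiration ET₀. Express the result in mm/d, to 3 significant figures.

Tmean = (29.3 + 8.9)/2 = 19.10 °C
0.408 Ra = 0.408 × 33.8 = 13.7904 mm/d equivalent
ET₀ = 0.0023 × 13.7904 × (19.10 + 17.8) × √20.4 = 0.0023 × 13.7904 × 36.90 × 4.5166 = 5.2862 mm/d

5.29 mm/d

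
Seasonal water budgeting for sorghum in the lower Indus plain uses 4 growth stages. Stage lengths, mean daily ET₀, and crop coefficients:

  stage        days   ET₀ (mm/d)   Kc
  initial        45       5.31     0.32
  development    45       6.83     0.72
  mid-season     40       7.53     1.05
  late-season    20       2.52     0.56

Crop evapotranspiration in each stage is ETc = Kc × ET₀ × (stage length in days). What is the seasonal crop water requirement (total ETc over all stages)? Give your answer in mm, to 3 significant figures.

642 mm

initial: 0.32 × 5.31 × 45 = 76.46 mm
development: 0.72 × 6.83 × 45 = 221.29 mm
mid-season: 1.05 × 7.53 × 40 = 316.26 mm
late-season: 0.56 × 2.52 × 20 = 28.22 mm
Seasonal total = 642.23 mm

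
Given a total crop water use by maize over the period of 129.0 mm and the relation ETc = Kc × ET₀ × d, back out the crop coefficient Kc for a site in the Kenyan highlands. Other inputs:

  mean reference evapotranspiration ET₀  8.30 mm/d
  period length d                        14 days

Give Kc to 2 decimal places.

ETc = Kc × ET₀ × d  ⇒  Kc = ETc / (ET₀ × d)
Kc = 129.0 / (8.30 × 14) = 129.0 / 116.20 = 1.1102

1.11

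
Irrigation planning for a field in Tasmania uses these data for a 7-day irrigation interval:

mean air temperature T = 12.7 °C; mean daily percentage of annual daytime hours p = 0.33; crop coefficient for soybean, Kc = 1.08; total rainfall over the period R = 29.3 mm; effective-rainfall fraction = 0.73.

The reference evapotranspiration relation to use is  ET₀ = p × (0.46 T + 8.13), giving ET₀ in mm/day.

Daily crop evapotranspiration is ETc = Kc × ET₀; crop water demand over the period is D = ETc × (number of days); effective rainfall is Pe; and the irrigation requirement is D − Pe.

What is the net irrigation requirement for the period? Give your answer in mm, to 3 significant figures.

13.5 mm

ET₀ = 0.33 × (0.46 × 12.7 + 8.13) = 0.33 × 13.972 = 4.6108 mm/d
ETc = Kc × ET₀ = 1.08 × 4.6108 = 4.9797 mm/d
Crop demand D = ETc × 7 d = 4.9797 × 7 = 34.858 mm
Pe = 0.73 × 29.3 = 21.389 mm
D − Pe = 34.858 − 21.389 = 13.469 mm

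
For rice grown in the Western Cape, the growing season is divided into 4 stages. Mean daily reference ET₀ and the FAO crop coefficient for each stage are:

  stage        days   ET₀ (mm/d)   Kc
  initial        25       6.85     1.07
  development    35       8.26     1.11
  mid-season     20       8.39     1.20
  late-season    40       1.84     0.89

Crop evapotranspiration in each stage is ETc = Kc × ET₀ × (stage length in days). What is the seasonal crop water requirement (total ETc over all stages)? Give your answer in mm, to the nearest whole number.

initial: 1.07 × 6.85 × 25 = 183.24 mm
development: 1.11 × 8.26 × 35 = 320.90 mm
mid-season: 1.20 × 8.39 × 20 = 201.36 mm
late-season: 0.89 × 1.84 × 40 = 65.50 mm
Seasonal total = 771.00 mm

771 mm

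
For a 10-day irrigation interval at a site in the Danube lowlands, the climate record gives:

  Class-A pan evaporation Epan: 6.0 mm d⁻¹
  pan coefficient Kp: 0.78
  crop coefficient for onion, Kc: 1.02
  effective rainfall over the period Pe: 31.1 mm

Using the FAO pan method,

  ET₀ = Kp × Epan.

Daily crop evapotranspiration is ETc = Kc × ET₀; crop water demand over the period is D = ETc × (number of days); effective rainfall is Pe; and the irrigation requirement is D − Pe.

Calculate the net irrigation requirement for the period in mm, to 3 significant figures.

ET₀ = 0.78 × 6.0 = 4.6800 mm/d
ETc = Kc × ET₀ = 1.02 × 4.6800 = 4.7736 mm/d
Crop demand D = ETc × 10 d = 4.7736 × 10 = 47.736 mm
D − Pe = 47.736 − 31.1 = 16.636 mm

16.6 mm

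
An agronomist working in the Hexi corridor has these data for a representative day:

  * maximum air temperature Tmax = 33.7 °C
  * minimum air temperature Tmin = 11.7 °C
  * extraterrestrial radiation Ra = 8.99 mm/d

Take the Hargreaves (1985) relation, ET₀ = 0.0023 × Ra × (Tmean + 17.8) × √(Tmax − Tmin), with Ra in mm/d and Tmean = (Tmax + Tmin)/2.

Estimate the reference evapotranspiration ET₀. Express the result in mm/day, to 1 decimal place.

3.9 mm/day

Tmean = (33.7 + 11.7)/2 = 22.70 °C
ET₀ = 0.0023 × 8.99 × (22.70 + 17.8) × √22.0 = 0.0023 × 8.99 × 40.50 × 4.6904 = 3.9278 mm/d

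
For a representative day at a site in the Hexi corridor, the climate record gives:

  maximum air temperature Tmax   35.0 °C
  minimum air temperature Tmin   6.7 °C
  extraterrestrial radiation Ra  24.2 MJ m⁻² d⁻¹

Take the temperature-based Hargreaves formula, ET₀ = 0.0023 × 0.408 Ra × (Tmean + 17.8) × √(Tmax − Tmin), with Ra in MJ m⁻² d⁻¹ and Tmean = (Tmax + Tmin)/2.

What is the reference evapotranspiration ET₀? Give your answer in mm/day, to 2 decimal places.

Tmean = (35.0 + 6.7)/2 = 20.85 °C
0.408 Ra = 0.408 × 24.2 = 9.8736 mm/d equivalent
ET₀ = 0.0023 × 9.8736 × (20.85 + 17.8) × √28.3 = 0.0023 × 9.8736 × 38.65 × 5.3198 = 4.6693 mm/d

4.67 mm/day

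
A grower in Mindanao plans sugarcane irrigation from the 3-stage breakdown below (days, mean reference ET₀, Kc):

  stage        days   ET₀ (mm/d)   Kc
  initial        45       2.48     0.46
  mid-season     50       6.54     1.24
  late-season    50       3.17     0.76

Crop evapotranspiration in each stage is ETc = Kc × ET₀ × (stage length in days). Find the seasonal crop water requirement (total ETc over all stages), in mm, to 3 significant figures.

initial: 0.46 × 2.48 × 45 = 51.34 mm
mid-season: 1.24 × 6.54 × 50 = 405.48 mm
late-season: 0.76 × 3.17 × 50 = 120.46 mm
Seasonal total = 577.28 mm

577 mm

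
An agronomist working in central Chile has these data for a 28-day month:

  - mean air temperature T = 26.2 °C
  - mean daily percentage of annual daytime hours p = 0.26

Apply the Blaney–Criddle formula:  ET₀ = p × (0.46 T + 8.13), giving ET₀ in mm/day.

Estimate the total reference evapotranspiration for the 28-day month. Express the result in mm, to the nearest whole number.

ET₀ = 0.26 × (0.46 × 26.2 + 8.13) = 0.26 × 20.182 = 5.2473 mm/d
Monthly total = 5.2473 × 28 = 146.924 mm

147 mm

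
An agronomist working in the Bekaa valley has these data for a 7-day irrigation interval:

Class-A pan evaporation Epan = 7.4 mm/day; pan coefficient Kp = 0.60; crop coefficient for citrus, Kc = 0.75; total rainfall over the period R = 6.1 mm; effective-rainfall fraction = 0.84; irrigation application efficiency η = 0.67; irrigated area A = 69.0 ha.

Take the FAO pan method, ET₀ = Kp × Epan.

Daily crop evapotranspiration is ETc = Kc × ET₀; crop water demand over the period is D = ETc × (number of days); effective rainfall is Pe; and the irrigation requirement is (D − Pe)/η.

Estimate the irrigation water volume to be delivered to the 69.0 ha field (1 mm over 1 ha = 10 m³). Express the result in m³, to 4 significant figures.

ET₀ = 0.60 × 7.4 = 4.4400 mm/d
ETc = Kc × ET₀ = 0.75 × 4.4400 = 3.3300 mm/d
Crop demand D = ETc × 7 d = 3.3300 × 7 = 23.310 mm
Pe = 0.84 × 6.1 = 5.124 mm
D − Pe = 23.310 − 5.124 = 18.186 mm
Gross irrigation = 18.186 / 0.67 = 27.143 mm
Volume = 27.143 mm × 69.0 ha × 10 = 18728.7 m³

18730 m³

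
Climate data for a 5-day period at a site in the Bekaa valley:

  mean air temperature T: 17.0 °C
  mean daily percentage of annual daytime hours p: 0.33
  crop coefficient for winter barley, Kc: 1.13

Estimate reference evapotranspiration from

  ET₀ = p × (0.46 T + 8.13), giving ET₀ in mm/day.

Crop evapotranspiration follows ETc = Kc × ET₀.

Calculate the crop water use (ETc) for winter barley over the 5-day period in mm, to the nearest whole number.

30 mm

ET₀ = 0.33 × (0.46 × 17.0 + 8.13) = 0.33 × 15.950 = 5.2635 mm/d
ETc = Kc × ET₀ = 1.13 × 5.2635 = 5.9478 mm/d
Over 5 days: 5.9478 × 5 = 29.739 mm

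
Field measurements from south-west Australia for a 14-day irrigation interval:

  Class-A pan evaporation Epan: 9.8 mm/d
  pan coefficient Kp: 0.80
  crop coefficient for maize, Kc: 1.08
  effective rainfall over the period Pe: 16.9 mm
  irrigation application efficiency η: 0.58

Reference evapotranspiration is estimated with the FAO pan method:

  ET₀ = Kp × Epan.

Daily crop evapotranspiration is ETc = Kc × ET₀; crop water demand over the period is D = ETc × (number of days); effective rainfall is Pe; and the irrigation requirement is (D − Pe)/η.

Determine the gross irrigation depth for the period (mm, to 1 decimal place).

175.2 mm

ET₀ = 0.80 × 9.8 = 7.8400 mm/d
ETc = Kc × ET₀ = 1.08 × 7.8400 = 8.4672 mm/d
Crop demand D = ETc × 14 d = 8.4672 × 14 = 118.541 mm
D − Pe = 118.541 − 16.9 = 101.641 mm
Gross irrigation = 101.641 / 0.58 = 175.243 mm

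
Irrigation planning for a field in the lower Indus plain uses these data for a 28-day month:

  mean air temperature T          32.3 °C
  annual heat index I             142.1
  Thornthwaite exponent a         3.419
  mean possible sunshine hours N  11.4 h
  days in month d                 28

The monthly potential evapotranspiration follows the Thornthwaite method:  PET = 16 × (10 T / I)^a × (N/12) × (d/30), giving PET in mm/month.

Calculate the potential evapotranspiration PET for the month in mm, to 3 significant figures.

10T/I = 10 × 32.3 / 142.1 = 2.2730
(10T/I)^a = 2.2730^3.419 = 16.5658
Uncorrected PET = 16 × 16.5658 = 265.053 mm
Correction = (N/12)(d/30) = (11.4/12)(28/30) = 0.8867
PET = 265.053 × 0.8867 = 235.022 mm/month

235 mm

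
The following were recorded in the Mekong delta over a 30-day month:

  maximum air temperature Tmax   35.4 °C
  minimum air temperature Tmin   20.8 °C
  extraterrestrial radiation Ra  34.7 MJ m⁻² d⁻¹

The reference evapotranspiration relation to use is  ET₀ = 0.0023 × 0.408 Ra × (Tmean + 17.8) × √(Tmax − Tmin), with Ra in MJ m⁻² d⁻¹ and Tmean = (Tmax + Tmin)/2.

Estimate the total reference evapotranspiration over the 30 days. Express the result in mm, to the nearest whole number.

Tmean = (35.4 + 20.8)/2 = 28.10 °C
0.408 Ra = 0.408 × 34.7 = 14.1576 mm/d equivalent
ET₀ = 0.0023 × 14.1576 × (28.10 + 17.8) × √14.6 = 0.0023 × 14.1576 × 45.90 × 3.8210 = 5.7109 mm/d
Over 30 days: 5.7109 × 30 = 171.327 mm

171 mm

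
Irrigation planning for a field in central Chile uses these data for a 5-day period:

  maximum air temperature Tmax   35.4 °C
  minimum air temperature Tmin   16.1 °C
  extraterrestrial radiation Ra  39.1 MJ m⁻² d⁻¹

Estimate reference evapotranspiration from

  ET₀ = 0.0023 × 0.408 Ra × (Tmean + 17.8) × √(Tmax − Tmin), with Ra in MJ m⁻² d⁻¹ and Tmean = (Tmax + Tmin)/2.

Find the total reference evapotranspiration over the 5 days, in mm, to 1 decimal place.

35.1 mm

Tmean = (35.4 + 16.1)/2 = 25.75 °C
0.408 Ra = 0.408 × 39.1 = 15.9528 mm/d equivalent
ET₀ = 0.0023 × 15.9528 × (25.75 + 17.8) × √19.3 = 0.0023 × 15.9528 × 43.55 × 4.3932 = 7.0199 mm/d
Over 5 days: 7.0199 × 5 = 35.100 mm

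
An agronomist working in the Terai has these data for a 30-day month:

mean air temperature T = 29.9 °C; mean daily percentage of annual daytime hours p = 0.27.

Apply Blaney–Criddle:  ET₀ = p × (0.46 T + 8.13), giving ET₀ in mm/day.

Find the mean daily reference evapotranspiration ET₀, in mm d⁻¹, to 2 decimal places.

5.91 mm d⁻¹

ET₀ = 0.27 × (0.46 × 29.9 + 8.13) = 0.27 × 21.884 = 5.9087 mm/d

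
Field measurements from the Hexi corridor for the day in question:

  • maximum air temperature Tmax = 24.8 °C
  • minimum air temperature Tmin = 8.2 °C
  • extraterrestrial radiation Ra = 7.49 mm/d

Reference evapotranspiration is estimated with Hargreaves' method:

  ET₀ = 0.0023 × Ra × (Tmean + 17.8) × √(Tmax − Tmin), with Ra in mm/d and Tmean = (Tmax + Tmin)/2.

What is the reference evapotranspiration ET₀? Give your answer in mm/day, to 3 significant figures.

Tmean = (24.8 + 8.2)/2 = 16.50 °C
ET₀ = 0.0023 × 7.49 × (16.50 + 17.8) × √16.6 = 0.0023 × 7.49 × 34.30 × 4.0743 = 2.4074 mm/d

2.41 mm/day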